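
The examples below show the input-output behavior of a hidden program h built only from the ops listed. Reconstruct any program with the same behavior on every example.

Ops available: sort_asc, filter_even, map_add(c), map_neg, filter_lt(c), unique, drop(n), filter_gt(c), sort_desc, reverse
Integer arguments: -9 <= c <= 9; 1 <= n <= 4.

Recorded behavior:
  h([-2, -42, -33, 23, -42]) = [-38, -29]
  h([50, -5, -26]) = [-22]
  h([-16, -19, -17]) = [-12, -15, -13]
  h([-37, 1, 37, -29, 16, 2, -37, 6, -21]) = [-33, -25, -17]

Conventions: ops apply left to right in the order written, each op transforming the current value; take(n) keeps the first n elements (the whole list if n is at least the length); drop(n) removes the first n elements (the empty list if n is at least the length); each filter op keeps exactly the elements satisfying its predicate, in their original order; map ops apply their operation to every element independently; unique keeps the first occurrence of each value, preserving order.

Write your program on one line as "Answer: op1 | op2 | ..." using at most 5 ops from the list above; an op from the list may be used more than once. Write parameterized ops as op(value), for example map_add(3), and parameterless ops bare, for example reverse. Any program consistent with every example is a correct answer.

unique | filter_lt(-5) | map_add(-2) | map_add(6)

Check, running the answer program on each example:
  [-2, -42, -33, 23, -42] -> [-2, -42, -33, 23] -> [-42, -33] -> [-44, -35] -> [-38, -29]
  [50, -5, -26] -> [50, -5, -26] -> [-26] -> [-28] -> [-22]
  [-16, -19, -17] -> [-16, -19, -17] -> [-16, -19, -17] -> [-18, -21, -19] -> [-12, -15, -13]
  [-37, 1, 37, -29, 16, 2, -37, 6, -21] -> [-37, 1, 37, -29, 16, 2, 6, -21] -> [-37, -29, -21] -> [-39, -31, -23] -> [-33, -25, -17]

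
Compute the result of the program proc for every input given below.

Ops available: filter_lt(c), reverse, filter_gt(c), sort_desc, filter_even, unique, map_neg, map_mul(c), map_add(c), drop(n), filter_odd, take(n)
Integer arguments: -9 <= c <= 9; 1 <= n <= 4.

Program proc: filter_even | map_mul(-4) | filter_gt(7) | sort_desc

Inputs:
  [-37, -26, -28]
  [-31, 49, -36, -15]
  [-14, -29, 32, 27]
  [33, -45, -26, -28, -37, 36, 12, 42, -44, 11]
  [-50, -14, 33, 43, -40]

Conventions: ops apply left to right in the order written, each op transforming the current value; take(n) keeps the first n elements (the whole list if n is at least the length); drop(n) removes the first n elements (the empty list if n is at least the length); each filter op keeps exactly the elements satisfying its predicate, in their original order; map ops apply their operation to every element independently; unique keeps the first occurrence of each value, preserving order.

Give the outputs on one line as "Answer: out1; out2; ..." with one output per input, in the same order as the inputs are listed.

[112, 104]; [144]; [56]; [176, 112, 104]; [200, 160, 56]

Execution, op by op:
  [-37, -26, -28] -> [-26, -28] -> [104, 112] -> [104, 112] -> [112, 104]
  [-31, 49, -36, -15] -> [-36] -> [144] -> [144] -> [144]
  [-14, -29, 32, 27] -> [-14, 32] -> [56, -128] -> [56] -> [56]
  [33, -45, -26, -28, -37, 36, 12, 42, -44, 11] -> [-26, -28, 36, 12, 42, -44] -> [104, 112, -144, -48, -168, 176] -> [104, 112, 176] -> [176, 112, 104]
  [-50, -14, 33, 43, -40] -> [-50, -14, -40] -> [200, 56, 160] -> [200, 56, 160] -> [200, 160, 56]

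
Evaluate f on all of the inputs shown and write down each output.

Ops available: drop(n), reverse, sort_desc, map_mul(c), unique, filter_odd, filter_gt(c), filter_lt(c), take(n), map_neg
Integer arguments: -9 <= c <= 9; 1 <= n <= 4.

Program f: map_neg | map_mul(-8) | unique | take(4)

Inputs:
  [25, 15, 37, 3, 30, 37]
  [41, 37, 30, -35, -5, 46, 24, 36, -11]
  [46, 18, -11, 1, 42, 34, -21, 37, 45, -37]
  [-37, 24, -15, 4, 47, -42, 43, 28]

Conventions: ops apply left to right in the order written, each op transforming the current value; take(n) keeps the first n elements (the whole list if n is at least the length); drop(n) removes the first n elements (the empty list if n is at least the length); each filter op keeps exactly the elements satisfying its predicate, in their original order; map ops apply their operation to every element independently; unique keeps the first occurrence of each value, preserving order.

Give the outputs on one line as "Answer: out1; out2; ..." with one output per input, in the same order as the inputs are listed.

[200, 120, 296, 24]; [328, 296, 240, -280]; [368, 144, -88, 8]; [-296, 192, -120, 32]

Execution, op by op:
  [25, 15, 37, 3, 30, 37] -> [-25, -15, -37, -3, -30, -37] -> [200, 120, 296, 24, 240, 296] -> [200, 120, 296, 24, 240] -> [200, 120, 296, 24]
  [41, 37, 30, -35, -5, 46, 24, 36, -11] -> [-41, -37, -30, 35, 5, -46, -24, -36, 11] -> [328, 296, 240, -280, -40, 368, 192, 288, -88] -> [328, 296, 240, -280, -40, 368, 192, 288, -88] -> [328, 296, 240, -280]
  [46, 18, -11, 1, 42, 34, -21, 37, 45, -37] -> [-46, -18, 11, -1, -42, -34, 21, -37, -45, 37] -> [368, 144, -88, 8, 336, 272, -168, 296, 360, -296] -> [368, 144, -88, 8, 336, 272, -168, 296, 360, -296] -> [368, 144, -88, 8]
  [-37, 24, -15, 4, 47, -42, 43, 28] -> [37, -24, 15, -4, -47, 42, -43, -28] -> [-296, 192, -120, 32, 376, -336, 344, 224] -> [-296, 192, -120, 32, 376, -336, 344, 224] -> [-296, 192, -120, 32]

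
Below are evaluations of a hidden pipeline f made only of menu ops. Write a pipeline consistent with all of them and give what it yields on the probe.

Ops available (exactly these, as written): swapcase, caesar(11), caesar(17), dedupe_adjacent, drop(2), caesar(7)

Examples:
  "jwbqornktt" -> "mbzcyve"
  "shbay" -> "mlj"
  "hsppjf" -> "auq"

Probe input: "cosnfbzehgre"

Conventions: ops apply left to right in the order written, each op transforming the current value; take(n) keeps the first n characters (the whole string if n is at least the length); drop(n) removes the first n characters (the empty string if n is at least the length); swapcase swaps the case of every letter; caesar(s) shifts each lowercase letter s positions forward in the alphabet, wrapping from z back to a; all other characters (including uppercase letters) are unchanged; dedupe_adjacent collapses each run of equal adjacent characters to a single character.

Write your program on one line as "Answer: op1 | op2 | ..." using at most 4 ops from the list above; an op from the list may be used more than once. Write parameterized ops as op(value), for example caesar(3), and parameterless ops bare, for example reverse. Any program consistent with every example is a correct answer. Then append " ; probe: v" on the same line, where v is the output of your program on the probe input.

dedupe_adjacent | caesar(11) | drop(2) ; probe: "dyqmkpsrcp"

Check, running the answer program on each example:
  "jwbqornktt" -> "jwbqornkt" -> "uhmbzcyve" -> "mbzcyve"
  "shbay" -> "shbay" -> "dsmlj" -> "mlj"
  "hsppjf" -> "hspjf" -> "sdauq" -> "auq"
  probe: "cosnfbzehgre" -> "cosnfbzehgre" -> "nzdyqmkpsrcp" -> "dyqmkpsrcp"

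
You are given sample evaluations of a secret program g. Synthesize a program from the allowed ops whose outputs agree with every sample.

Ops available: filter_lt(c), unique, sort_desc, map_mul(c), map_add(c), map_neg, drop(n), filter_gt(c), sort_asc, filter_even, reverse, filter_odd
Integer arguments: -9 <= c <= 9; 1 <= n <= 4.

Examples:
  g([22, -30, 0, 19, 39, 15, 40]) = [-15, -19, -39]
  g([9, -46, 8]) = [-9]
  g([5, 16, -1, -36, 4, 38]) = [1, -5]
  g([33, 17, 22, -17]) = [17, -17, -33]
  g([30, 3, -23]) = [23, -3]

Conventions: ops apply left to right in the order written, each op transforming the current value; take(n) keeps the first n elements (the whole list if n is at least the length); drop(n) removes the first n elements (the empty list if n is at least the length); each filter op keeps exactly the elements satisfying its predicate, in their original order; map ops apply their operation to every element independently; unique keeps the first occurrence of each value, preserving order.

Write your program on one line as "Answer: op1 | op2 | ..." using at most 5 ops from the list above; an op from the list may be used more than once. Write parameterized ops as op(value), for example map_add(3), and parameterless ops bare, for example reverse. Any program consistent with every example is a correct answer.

filter_odd | sort_asc | sort_desc | map_neg | reverse

Check, running the answer program on each example:
  [22, -30, 0, 19, 39, 15, 40] -> [19, 39, 15] -> [15, 19, 39] -> [39, 19, 15] -> [-39, -19, -15] -> [-15, -19, -39]
  [9, -46, 8] -> [9] -> [9] -> [9] -> [-9] -> [-9]
  [5, 16, -1, -36, 4, 38] -> [5, -1] -> [-1, 5] -> [5, -1] -> [-5, 1] -> [1, -5]
  [33, 17, 22, -17] -> [33, 17, -17] -> [-17, 17, 33] -> [33, 17, -17] -> [-33, -17, 17] -> [17, -17, -33]
  [30, 3, -23] -> [3, -23] -> [-23, 3] -> [3, -23] -> [-3, 23] -> [23, -3]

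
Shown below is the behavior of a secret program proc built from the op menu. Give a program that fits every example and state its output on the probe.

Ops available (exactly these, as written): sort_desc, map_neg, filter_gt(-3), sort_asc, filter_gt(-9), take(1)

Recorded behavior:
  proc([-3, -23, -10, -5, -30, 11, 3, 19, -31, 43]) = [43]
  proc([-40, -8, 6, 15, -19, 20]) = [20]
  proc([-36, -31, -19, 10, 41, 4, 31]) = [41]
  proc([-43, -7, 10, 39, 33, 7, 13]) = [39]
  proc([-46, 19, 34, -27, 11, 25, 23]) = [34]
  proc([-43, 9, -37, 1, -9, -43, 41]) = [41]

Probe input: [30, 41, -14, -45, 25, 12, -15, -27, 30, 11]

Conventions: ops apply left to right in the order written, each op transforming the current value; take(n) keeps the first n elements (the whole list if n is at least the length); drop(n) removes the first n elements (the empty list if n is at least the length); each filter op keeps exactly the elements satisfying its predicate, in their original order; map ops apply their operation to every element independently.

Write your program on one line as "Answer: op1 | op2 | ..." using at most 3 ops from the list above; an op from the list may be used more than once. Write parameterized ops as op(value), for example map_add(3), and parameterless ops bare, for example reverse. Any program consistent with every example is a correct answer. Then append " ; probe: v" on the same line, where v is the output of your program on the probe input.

filter_gt(-9) | sort_desc | take(1) ; probe: [41]

Check, running the answer program on each example:
  [-3, -23, -10, -5, -30, 11, 3, 19, -31, 43] -> [-3, -5, 11, 3, 19, 43] -> [43, 19, 11, 3, -3, -5] -> [43]
  [-40, -8, 6, 15, -19, 20] -> [-8, 6, 15, 20] -> [20, 15, 6, -8] -> [20]
  [-36, -31, -19, 10, 41, 4, 31] -> [10, 41, 4, 31] -> [41, 31, 10, 4] -> [41]
  [-43, -7, 10, 39, 33, 7, 13] -> [-7, 10, 39, 33, 7, 13] -> [39, 33, 13, 10, 7, -7] -> [39]
  [-46, 19, 34, -27, 11, 25, 23] -> [19, 34, 11, 25, 23] -> [34, 25, 23, 19, 11] -> [34]
  [-43, 9, -37, 1, -9, -43, 41] -> [9, 1, 41] -> [41, 9, 1] -> [41]
  probe: [30, 41, -14, -45, 25, 12, -15, -27, 30, 11] -> [30, 41, 25, 12, 30, 11] -> [41, 30, 30, 25, 12, 11] -> [41]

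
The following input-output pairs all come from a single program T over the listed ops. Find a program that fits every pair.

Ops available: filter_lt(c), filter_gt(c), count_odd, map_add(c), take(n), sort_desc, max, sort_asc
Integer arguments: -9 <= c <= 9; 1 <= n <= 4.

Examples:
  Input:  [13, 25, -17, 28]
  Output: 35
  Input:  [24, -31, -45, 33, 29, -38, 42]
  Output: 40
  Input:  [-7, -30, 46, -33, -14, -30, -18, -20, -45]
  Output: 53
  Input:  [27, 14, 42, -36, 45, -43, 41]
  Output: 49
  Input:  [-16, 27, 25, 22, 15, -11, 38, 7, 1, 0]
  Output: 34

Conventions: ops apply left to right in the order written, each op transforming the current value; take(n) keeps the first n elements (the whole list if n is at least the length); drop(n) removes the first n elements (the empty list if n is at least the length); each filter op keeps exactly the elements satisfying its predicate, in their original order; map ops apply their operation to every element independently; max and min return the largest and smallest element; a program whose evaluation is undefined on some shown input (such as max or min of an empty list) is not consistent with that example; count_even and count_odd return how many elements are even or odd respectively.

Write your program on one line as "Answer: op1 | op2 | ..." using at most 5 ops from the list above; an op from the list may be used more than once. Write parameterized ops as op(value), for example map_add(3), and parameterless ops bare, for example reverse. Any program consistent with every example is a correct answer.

take(4) | map_add(7) | filter_gt(-5) | max

Check, running the answer program on each example:
  [13, 25, -17, 28] -> [13, 25, -17, 28] -> [20, 32, -10, 35] -> [20, 32, 35] -> 35
  [24, -31, -45, 33, 29, -38, 42] -> [24, -31, -45, 33] -> [31, -24, -38, 40] -> [31, 40] -> 40
  [-7, -30, 46, -33, -14, -30, -18, -20, -45] -> [-7, -30, 46, -33] -> [0, -23, 53, -26] -> [0, 53] -> 53
  [27, 14, 42, -36, 45, -43, 41] -> [27, 14, 42, -36] -> [34, 21, 49, -29] -> [34, 21, 49] -> 49
  [-16, 27, 25, 22, 15, -11, 38, 7, 1, 0] -> [-16, 27, 25, 22] -> [-9, 34, 32, 29] -> [34, 32, 29] -> 34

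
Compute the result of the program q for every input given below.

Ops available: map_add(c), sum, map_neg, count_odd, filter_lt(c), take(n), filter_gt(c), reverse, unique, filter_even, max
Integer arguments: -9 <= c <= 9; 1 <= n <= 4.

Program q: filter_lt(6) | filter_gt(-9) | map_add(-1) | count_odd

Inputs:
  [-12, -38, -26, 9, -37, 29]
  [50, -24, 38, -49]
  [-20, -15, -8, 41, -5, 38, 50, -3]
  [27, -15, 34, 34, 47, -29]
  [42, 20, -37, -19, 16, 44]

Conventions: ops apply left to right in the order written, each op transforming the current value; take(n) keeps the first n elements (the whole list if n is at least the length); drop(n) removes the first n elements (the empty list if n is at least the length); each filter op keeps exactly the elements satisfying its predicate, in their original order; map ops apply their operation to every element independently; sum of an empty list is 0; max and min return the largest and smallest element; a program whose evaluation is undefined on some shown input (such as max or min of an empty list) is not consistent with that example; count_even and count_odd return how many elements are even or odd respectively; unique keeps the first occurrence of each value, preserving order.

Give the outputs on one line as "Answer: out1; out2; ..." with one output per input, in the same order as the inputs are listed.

0; 0; 1; 0; 0

Execution, op by op:
  [-12, -38, -26, 9, -37, 29] -> [-12, -38, -26, -37] -> [] -> [] -> 0
  [50, -24, 38, -49] -> [-24, -49] -> [] -> [] -> 0
  [-20, -15, -8, 41, -5, 38, 50, -3] -> [-20, -15, -8, -5, -3] -> [-8, -5, -3] -> [-9, -6, -4] -> 1
  [27, -15, 34, 34, 47, -29] -> [-15, -29] -> [] -> [] -> 0
  [42, 20, -37, -19, 16, 44] -> [-37, -19] -> [] -> [] -> 0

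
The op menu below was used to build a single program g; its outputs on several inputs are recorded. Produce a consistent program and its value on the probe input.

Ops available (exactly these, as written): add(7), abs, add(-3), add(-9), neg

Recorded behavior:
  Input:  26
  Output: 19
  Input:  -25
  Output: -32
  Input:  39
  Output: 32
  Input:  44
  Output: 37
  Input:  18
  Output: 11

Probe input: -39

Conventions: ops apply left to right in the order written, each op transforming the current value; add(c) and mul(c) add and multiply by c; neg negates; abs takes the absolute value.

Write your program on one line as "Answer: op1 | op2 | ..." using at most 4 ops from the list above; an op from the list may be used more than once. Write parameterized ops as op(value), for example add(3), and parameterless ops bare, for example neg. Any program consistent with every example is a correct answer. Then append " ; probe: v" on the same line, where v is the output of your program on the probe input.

neg | add(7) | neg ; probe: -46

Check, running the answer program on each example:
  26 -> -26 -> -19 -> 19
  -25 -> 25 -> 32 -> -32
  39 -> -39 -> -32 -> 32
  44 -> -44 -> -37 -> 37
  18 -> -18 -> -11 -> 11
  probe: -39 -> 39 -> 46 -> -46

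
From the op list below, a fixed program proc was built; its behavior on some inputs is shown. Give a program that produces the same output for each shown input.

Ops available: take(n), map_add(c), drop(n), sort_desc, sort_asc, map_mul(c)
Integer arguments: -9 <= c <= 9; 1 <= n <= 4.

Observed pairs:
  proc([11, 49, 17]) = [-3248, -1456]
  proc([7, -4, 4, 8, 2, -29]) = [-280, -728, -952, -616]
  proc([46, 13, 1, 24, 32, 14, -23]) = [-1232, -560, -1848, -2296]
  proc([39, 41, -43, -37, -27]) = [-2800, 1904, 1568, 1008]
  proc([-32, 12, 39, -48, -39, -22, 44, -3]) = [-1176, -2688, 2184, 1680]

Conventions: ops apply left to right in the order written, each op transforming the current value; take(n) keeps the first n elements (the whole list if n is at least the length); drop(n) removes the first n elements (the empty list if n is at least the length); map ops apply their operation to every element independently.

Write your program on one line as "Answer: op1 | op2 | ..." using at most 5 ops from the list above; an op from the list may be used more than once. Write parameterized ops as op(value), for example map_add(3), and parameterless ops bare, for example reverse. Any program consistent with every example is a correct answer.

drop(1) | take(4) | map_add(9) | map_mul(7) | map_mul(-8)

Check, running the answer program on each example:
  [11, 49, 17] -> [49, 17] -> [49, 17] -> [58, 26] -> [406, 182] -> [-3248, -1456]
  [7, -4, 4, 8, 2, -29] -> [-4, 4, 8, 2, -29] -> [-4, 4, 8, 2] -> [5, 13, 17, 11] -> [35, 91, 119, 77] -> [-280, -728, -952, -616]
  [46, 13, 1, 24, 32, 14, -23] -> [13, 1, 24, 32, 14, -23] -> [13, 1, 24, 32] -> [22, 10, 33, 41] -> [154, 70, 231, 287] -> [-1232, -560, -1848, -2296]
  [39, 41, -43, -37, -27] -> [41, -43, -37, -27] -> [41, -43, -37, -27] -> [50, -34, -28, -18] -> [350, -238, -196, -126] -> [-2800, 1904, 1568, 1008]
  [-32, 12, 39, -48, -39, -22, 44, -3] -> [12, 39, -48, -39, -22, 44, -3] -> [12, 39, -48, -39] -> [21, 48, -39, -30] -> [147, 336, -273, -210] -> [-1176, -2688, 2184, 1680]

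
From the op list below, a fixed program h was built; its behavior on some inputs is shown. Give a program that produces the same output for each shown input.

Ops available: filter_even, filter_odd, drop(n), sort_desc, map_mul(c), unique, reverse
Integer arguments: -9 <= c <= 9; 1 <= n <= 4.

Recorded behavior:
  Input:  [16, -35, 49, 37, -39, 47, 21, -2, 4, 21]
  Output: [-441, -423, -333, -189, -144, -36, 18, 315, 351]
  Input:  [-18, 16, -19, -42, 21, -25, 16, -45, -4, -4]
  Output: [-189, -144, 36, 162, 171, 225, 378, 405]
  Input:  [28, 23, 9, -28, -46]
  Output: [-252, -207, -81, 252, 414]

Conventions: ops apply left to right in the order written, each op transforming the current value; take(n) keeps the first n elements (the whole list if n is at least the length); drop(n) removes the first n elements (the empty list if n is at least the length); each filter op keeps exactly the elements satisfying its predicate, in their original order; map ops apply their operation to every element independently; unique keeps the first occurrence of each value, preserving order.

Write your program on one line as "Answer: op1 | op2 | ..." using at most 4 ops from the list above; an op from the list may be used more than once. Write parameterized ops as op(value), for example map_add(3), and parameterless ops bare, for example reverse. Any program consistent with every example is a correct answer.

map_mul(-9) | sort_desc | unique | reverse

Check, running the answer program on each example:
  [16, -35, 49, 37, -39, 47, 21, -2, 4, 21] -> [-144, 315, -441, -333, 351, -423, -189, 18, -36, -189] -> [351, 315, 18, -36, -144, -189, -189, -333, -423, -441] -> [351, 315, 18, -36, -144, -189, -333, -423, -441] -> [-441, -423, -333, -189, -144, -36, 18, 315, 351]
  [-18, 16, -19, -42, 21, -25, 16, -45, -4, -4] -> [162, -144, 171, 378, -189, 225, -144, 405, 36, 36] -> [405, 378, 225, 171, 162, 36, 36, -144, -144, -189] -> [405, 378, 225, 171, 162, 36, -144, -189] -> [-189, -144, 36, 162, 171, 225, 378, 405]
  [28, 23, 9, -28, -46] -> [-252, -207, -81, 252, 414] -> [414, 252, -81, -207, -252] -> [414, 252, -81, -207, -252] -> [-252, -207, -81, 252, 414]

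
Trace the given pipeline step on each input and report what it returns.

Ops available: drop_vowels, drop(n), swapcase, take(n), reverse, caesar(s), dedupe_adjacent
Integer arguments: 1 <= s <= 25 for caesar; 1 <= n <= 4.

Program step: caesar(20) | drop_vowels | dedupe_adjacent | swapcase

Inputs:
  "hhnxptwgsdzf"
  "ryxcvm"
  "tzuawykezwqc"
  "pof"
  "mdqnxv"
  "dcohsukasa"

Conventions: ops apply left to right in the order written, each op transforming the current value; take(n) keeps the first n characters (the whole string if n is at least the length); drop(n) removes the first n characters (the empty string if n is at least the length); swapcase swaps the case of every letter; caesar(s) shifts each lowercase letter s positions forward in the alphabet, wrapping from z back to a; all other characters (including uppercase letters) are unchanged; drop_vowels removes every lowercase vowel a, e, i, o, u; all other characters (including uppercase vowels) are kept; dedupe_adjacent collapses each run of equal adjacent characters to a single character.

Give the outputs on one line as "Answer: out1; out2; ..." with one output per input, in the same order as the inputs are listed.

Execution, op by op:
  "hhnxptwgsdzf" -> "bbhrjnqamxtz" -> "bbhrjnqmxtz" -> "bhrjnqmxtz" -> "BHRJNQMXTZ"
  "ryxcvm" -> "lsrwpg" -> "lsrwpg" -> "lsrwpg" -> "LSRWPG"
  "tzuawykezwqc" -> "ntouqseytqkw" -> "ntqsytqkw" -> "ntqsytqkw" -> "NTQSYTQKW"
  "pof" -> "jiz" -> "jz" -> "jz" -> "JZ"
  "mdqnxv" -> "gxkhrp" -> "gxkhrp" -> "gxkhrp" -> "GXKHRP"
  "dcohsukasa" -> "xwibmoeumu" -> "xwbmm" -> "xwbm" -> "XWBM"

"BHRJNQMXTZ"; "LSRWPG"; "NTQSYTQKW"; "JZ"; "GXKHRP"; "XWBM"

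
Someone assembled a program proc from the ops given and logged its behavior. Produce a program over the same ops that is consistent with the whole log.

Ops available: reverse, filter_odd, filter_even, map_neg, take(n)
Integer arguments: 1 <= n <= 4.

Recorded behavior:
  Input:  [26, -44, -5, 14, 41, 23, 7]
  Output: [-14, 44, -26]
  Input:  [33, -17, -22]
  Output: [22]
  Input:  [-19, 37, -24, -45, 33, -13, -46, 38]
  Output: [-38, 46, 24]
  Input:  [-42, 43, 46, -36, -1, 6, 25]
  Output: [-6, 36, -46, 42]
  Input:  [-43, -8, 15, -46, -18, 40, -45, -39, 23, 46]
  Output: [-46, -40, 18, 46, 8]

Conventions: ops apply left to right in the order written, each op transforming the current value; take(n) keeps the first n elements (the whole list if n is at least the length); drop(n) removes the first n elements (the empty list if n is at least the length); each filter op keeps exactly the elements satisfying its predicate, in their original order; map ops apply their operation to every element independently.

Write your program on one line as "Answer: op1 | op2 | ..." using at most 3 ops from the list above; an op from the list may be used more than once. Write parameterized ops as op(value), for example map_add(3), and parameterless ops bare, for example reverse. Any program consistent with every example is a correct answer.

map_neg | filter_even | reverse

Check, running the answer program on each example:
  [26, -44, -5, 14, 41, 23, 7] -> [-26, 44, 5, -14, -41, -23, -7] -> [-26, 44, -14] -> [-14, 44, -26]
  [33, -17, -22] -> [-33, 17, 22] -> [22] -> [22]
  [-19, 37, -24, -45, 33, -13, -46, 38] -> [19, -37, 24, 45, -33, 13, 46, -38] -> [24, 46, -38] -> [-38, 46, 24]
  [-42, 43, 46, -36, -1, 6, 25] -> [42, -43, -46, 36, 1, -6, -25] -> [42, -46, 36, -6] -> [-6, 36, -46, 42]
  [-43, -8, 15, -46, -18, 40, -45, -39, 23, 46] -> [43, 8, -15, 46, 18, -40, 45, 39, -23, -46] -> [8, 46, 18, -40, -46] -> [-46, -40, 18, 46, 8]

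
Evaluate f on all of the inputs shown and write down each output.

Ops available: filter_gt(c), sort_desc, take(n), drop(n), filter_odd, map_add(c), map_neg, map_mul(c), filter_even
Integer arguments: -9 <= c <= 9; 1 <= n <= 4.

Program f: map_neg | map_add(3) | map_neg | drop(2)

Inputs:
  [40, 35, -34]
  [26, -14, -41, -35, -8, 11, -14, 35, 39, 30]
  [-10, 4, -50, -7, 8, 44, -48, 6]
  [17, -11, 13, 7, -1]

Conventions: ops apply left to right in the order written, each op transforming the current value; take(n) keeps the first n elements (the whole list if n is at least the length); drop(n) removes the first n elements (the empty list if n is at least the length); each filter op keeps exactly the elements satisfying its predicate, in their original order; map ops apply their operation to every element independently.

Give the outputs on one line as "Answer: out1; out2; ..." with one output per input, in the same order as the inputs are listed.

Execution, op by op:
  [40, 35, -34] -> [-40, -35, 34] -> [-37, -32, 37] -> [37, 32, -37] -> [-37]
  [26, -14, -41, -35, -8, 11, -14, 35, 39, 30] -> [-26, 14, 41, 35, 8, -11, 14, -35, -39, -30] -> [-23, 17, 44, 38, 11, -8, 17, -32, -36, -27] -> [23, -17, -44, -38, -11, 8, -17, 32, 36, 27] -> [-44, -38, -11, 8, -17, 32, 36, 27]
  [-10, 4, -50, -7, 8, 44, -48, 6] -> [10, -4, 50, 7, -8, -44, 48, -6] -> [13, -1, 53, 10, -5, -41, 51, -3] -> [-13, 1, -53, -10, 5, 41, -51, 3] -> [-53, -10, 5, 41, -51, 3]
  [17, -11, 13, 7, -1] -> [-17, 11, -13, -7, 1] -> [-14, 14, -10, -4, 4] -> [14, -14, 10, 4, -4] -> [10, 4, -4]

[-37]; [-44, -38, -11, 8, -17, 32, 36, 27]; [-53, -10, 5, 41, -51, 3]; [10, 4, -4]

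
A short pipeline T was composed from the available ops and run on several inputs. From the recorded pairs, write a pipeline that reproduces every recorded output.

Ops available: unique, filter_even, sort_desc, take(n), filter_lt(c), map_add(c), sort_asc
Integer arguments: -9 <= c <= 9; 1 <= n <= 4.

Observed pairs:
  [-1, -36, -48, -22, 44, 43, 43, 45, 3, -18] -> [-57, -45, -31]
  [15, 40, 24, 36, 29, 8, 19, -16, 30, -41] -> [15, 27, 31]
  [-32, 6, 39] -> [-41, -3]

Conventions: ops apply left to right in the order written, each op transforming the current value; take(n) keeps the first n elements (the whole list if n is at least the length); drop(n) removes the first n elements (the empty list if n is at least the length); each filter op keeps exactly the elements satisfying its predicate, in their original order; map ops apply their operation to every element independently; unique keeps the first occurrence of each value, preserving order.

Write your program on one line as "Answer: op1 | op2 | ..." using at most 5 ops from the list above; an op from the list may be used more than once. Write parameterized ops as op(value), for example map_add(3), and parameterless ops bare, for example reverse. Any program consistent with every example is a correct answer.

take(4) | filter_even | map_add(-9) | sort_asc

Check, running the answer program on each example:
  [-1, -36, -48, -22, 44, 43, 43, 45, 3, -18] -> [-1, -36, -48, -22] -> [-36, -48, -22] -> [-45, -57, -31] -> [-57, -45, -31]
  [15, 40, 24, 36, 29, 8, 19, -16, 30, -41] -> [15, 40, 24, 36] -> [40, 24, 36] -> [31, 15, 27] -> [15, 27, 31]
  [-32, 6, 39] -> [-32, 6, 39] -> [-32, 6] -> [-41, -3] -> [-41, -3]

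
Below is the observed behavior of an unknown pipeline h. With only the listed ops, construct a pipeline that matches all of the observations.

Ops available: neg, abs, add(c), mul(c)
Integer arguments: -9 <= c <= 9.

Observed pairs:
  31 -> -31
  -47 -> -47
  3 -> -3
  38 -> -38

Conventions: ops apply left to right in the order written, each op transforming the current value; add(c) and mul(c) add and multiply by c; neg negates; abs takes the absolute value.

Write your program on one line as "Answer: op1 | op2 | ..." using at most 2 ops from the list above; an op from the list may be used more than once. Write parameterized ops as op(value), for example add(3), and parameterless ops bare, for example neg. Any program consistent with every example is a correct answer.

abs | neg

Check, running the answer program on each example:
  31 -> 31 -> -31
  -47 -> 47 -> -47
  3 -> 3 -> -3
  38 -> 38 -> -38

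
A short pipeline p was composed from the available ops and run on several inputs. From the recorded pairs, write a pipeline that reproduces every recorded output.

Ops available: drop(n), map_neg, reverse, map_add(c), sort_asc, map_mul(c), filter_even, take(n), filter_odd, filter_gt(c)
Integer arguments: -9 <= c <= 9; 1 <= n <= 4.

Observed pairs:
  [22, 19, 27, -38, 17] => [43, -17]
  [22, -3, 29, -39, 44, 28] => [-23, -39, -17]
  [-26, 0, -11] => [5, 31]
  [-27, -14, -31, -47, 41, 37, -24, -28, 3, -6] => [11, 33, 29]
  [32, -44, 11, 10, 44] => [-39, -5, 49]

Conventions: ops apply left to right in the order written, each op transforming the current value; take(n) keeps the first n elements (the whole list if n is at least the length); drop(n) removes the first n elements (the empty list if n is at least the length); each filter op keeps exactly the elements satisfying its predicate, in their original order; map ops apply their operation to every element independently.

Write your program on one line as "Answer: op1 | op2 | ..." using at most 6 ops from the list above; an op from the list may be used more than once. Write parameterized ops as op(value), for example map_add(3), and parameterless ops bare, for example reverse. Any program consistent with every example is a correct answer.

map_add(-5) | filter_odd | reverse | take(3) | map_neg

Check, running the answer program on each example:
  [22, 19, 27, -38, 17] -> [17, 14, 22, -43, 12] -> [17, -43] -> [-43, 17] -> [-43, 17] -> [43, -17]
  [22, -3, 29, -39, 44, 28] -> [17, -8, 24, -44, 39, 23] -> [17, 39, 23] -> [23, 39, 17] -> [23, 39, 17] -> [-23, -39, -17]
  [-26, 0, -11] -> [-31, -5, -16] -> [-31, -5] -> [-5, -31] -> [-5, -31] -> [5, 31]
  [-27, -14, -31, -47, 41, 37, -24, -28, 3, -6] -> [-32, -19, -36, -52, 36, 32, -29, -33, -2, -11] -> [-19, -29, -33, -11] -> [-11, -33, -29, -19] -> [-11, -33, -29] -> [11, 33, 29]
  [32, -44, 11, 10, 44] -> [27, -49, 6, 5, 39] -> [27, -49, 5, 39] -> [39, 5, -49, 27] -> [39, 5, -49] -> [-39, -5, 49]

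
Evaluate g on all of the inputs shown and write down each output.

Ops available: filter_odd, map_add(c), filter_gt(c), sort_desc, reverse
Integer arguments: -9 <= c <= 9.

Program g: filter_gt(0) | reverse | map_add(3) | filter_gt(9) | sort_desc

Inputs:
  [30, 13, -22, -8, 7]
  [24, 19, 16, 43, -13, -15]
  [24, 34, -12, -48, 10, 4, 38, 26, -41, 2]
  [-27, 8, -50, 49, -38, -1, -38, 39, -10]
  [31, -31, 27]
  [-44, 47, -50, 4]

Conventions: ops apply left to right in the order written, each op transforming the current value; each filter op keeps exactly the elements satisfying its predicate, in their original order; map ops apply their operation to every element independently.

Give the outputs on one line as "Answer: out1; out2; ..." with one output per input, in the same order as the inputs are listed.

[33, 16, 10]; [46, 27, 22, 19]; [41, 37, 29, 27, 13]; [52, 42, 11]; [34, 30]; [50]

Execution, op by op:
  [30, 13, -22, -8, 7] -> [30, 13, 7] -> [7, 13, 30] -> [10, 16, 33] -> [10, 16, 33] -> [33, 16, 10]
  [24, 19, 16, 43, -13, -15] -> [24, 19, 16, 43] -> [43, 16, 19, 24] -> [46, 19, 22, 27] -> [46, 19, 22, 27] -> [46, 27, 22, 19]
  [24, 34, -12, -48, 10, 4, 38, 26, -41, 2] -> [24, 34, 10, 4, 38, 26, 2] -> [2, 26, 38, 4, 10, 34, 24] -> [5, 29, 41, 7, 13, 37, 27] -> [29, 41, 13, 37, 27] -> [41, 37, 29, 27, 13]
  [-27, 8, -50, 49, -38, -1, -38, 39, -10] -> [8, 49, 39] -> [39, 49, 8] -> [42, 52, 11] -> [42, 52, 11] -> [52, 42, 11]
  [31, -31, 27] -> [31, 27] -> [27, 31] -> [30, 34] -> [30, 34] -> [34, 30]
  [-44, 47, -50, 4] -> [47, 4] -> [4, 47] -> [7, 50] -> [50] -> [50]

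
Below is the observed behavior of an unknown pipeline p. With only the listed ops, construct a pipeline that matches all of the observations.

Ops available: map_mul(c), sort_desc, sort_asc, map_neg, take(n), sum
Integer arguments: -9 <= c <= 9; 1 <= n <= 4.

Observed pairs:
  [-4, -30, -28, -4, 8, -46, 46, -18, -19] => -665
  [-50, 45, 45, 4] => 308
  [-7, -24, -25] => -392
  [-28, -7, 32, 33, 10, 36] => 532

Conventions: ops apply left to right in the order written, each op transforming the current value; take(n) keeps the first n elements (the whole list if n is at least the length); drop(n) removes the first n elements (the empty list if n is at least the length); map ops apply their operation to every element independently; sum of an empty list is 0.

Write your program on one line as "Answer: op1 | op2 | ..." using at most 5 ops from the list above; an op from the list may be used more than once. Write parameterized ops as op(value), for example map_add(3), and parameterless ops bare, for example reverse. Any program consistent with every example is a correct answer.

map_mul(7) | sort_asc | sort_desc | sum

Check, running the answer program on each example:
  [-4, -30, -28, -4, 8, -46, 46, -18, -19] -> [-28, -210, -196, -28, 56, -322, 322, -126, -133] -> [-322, -210, -196, -133, -126, -28, -28, 56, 322] -> [322, 56, -28, -28, -126, -133, -196, -210, -322] -> -665
  [-50, 45, 45, 4] -> [-350, 315, 315, 28] -> [-350, 28, 315, 315] -> [315, 315, 28, -350] -> 308
  [-7, -24, -25] -> [-49, -168, -175] -> [-175, -168, -49] -> [-49, -168, -175] -> -392
  [-28, -7, 32, 33, 10, 36] -> [-196, -49, 224, 231, 70, 252] -> [-196, -49, 70, 224, 231, 252] -> [252, 231, 224, 70, -49, -196] -> 532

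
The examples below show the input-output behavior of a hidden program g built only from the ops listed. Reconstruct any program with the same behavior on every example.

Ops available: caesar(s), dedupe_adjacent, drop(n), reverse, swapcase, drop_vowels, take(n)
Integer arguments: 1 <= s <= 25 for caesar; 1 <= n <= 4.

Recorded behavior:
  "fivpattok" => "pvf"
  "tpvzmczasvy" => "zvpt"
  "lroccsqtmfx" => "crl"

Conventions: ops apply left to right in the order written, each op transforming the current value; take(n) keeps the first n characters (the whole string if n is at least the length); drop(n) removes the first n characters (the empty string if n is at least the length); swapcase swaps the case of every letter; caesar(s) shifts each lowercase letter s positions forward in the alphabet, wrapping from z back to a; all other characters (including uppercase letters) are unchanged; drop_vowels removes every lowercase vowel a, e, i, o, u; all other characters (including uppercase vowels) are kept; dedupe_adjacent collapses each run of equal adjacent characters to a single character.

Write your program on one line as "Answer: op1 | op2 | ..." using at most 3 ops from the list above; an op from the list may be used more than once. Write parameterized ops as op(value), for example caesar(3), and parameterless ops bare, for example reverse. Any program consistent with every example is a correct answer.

take(4) | drop_vowels | reverse

Check, running the answer program on each example:
  "fivpattok" -> "fivp" -> "fvp" -> "pvf"
  "tpvzmczasvy" -> "tpvz" -> "tpvz" -> "zvpt"
  "lroccsqtmfx" -> "lroc" -> "lrc" -> "crl"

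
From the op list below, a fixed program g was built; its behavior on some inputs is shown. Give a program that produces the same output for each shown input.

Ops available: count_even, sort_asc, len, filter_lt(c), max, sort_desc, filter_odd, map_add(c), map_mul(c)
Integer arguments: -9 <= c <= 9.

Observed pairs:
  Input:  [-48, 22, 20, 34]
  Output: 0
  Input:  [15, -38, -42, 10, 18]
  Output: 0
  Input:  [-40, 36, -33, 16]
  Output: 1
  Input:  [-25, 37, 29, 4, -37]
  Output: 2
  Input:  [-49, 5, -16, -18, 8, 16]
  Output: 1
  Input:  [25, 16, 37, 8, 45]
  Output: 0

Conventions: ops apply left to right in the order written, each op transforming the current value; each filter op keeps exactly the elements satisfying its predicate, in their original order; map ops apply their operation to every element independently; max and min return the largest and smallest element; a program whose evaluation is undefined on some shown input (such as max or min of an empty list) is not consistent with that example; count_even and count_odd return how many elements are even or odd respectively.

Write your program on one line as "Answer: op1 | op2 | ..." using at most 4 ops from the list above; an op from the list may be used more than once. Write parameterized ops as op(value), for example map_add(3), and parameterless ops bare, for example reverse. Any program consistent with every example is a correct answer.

filter_odd | sort_desc | filter_lt(3) | len

Check, running the answer program on each example:
  [-48, 22, 20, 34] -> [] -> [] -> [] -> 0
  [15, -38, -42, 10, 18] -> [15] -> [15] -> [] -> 0
  [-40, 36, -33, 16] -> [-33] -> [-33] -> [-33] -> 1
  [-25, 37, 29, 4, -37] -> [-25, 37, 29, -37] -> [37, 29, -25, -37] -> [-25, -37] -> 2
  [-49, 5, -16, -18, 8, 16] -> [-49, 5] -> [5, -49] -> [-49] -> 1
  [25, 16, 37, 8, 45] -> [25, 37, 45] -> [45, 37, 25] -> [] -> 0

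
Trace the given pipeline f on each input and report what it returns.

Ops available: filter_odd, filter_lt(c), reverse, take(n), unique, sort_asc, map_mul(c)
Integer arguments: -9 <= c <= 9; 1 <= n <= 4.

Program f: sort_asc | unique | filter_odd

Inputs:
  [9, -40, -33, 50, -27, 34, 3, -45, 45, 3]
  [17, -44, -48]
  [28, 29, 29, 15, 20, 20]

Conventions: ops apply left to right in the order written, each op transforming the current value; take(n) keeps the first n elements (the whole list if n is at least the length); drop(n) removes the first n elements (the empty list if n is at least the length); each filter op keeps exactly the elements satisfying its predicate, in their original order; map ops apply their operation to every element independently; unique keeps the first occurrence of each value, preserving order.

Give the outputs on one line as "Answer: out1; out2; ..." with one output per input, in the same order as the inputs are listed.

Execution, op by op:
  [9, -40, -33, 50, -27, 34, 3, -45, 45, 3] -> [-45, -40, -33, -27, 3, 3, 9, 34, 45, 50] -> [-45, -40, -33, -27, 3, 9, 34, 45, 50] -> [-45, -33, -27, 3, 9, 45]
  [17, -44, -48] -> [-48, -44, 17] -> [-48, -44, 17] -> [17]
  [28, 29, 29, 15, 20, 20] -> [15, 20, 20, 28, 29, 29] -> [15, 20, 28, 29] -> [15, 29]

[-45, -33, -27, 3, 9, 45]; [17]; [15, 29]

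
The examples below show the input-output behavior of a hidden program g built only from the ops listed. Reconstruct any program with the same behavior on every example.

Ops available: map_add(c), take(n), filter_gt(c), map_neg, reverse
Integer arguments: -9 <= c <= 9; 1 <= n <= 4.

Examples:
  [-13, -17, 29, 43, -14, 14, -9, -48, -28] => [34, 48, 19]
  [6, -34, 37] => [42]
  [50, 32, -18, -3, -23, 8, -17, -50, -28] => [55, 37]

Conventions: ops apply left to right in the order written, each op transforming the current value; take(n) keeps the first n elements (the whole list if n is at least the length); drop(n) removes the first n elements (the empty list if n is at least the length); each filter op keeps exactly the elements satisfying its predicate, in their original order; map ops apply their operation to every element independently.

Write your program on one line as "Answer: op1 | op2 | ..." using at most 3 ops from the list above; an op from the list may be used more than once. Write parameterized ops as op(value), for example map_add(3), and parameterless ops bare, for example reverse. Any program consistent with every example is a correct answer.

filter_gt(-8) | filter_gt(9) | map_add(5)

Check, running the answer program on each example:
  [-13, -17, 29, 43, -14, 14, -9, -48, -28] -> [29, 43, 14] -> [29, 43, 14] -> [34, 48, 19]
  [6, -34, 37] -> [6, 37] -> [37] -> [42]
  [50, 32, -18, -3, -23, 8, -17, -50, -28] -> [50, 32, -3, 8] -> [50, 32] -> [55, 37]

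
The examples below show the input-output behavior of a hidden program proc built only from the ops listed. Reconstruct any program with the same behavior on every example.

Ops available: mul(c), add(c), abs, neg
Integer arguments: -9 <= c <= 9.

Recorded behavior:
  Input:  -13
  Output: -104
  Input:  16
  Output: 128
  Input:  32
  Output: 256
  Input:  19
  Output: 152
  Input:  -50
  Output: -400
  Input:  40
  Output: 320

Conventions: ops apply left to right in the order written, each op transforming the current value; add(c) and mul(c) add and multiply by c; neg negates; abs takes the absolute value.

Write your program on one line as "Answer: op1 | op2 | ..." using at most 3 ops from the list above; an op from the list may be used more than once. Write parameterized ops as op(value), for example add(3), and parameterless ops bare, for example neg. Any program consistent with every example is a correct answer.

mul(-8) | neg

Check, running the answer program on each example:
  -13 -> 104 -> -104
  16 -> -128 -> 128
  32 -> -256 -> 256
  19 -> -152 -> 152
  -50 -> 400 -> -400
  40 -> -320 -> 320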